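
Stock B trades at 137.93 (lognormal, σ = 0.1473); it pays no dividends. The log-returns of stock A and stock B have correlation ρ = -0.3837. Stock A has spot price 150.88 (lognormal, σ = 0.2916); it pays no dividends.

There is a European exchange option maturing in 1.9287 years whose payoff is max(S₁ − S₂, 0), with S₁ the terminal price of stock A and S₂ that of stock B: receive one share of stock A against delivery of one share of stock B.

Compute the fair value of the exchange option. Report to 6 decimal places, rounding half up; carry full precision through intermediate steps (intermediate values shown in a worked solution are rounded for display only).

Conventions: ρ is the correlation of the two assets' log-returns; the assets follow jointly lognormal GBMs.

exchange price = 36.475804

σ_eff = √(σ₁² + σ₂² − 2ρσ₁σ₂) = √(0.2916² + 0.1473² − 2·-0.3837·0.2916·0.1473) = 0.373751
d₁ = (ln(S₁/S₂) + (q₂ − q₁ + σ_eff²/2)T) / (σ_eff√T) = (ln(150.88/137.93) + (0.0 − 0.0 + 0.069845)·1.9287) / 0.519056 = 0.432416
d₂ = d₁ − σ_eff√T = 0.432416 − 0.519056 = -0.086640
N(d₁) = 0.667280,  N(d₂) = 0.465479
V = S₁·e^{−q₁T}·N(d₁) − S₂·e^{−q₂T}·N(d₂) = 100.679274 − 64.203471 = 36.475804
Key observation: r never enters — measured in units of stock B, the claim is a call on S₁/S₂ struck at 1, so only the dividend yields and σ_eff matter.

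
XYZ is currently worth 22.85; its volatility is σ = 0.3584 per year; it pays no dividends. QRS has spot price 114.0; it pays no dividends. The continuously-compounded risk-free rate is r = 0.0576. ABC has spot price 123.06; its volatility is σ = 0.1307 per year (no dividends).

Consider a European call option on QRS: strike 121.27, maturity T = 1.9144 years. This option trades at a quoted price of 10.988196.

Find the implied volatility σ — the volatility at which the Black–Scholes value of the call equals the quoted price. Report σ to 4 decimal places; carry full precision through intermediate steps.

At σ = 0.1305 the Black–Scholes value reproduces the quote:
σ√T = 0.1305·√1.9144 = 0.180562
d₁ = (ln(S/K) + (r+σ²/2)T) / (σ√T) = (ln(114.0/121.27) + (0.0576+0.1305²/2)·1.9144) / 0.180562 = (-0.061821 + 0.126571) / 0.180562 = 0.358601
d₂ = d₁ − σ√T = 0.358601 − 0.180562 = 0.178039
e^{−rT} = 0.895593
N(d₁) = 0.640053,  N(d₂) = 0.570654
V = S·N(d₁) − K·e^{−rT}·N(d₂) = 72.966063 − 61.977867 = 10.988196 (the quoted price), and the Black–Scholes price is strictly increasing in σ, so σ is unique

sigma = 0.1305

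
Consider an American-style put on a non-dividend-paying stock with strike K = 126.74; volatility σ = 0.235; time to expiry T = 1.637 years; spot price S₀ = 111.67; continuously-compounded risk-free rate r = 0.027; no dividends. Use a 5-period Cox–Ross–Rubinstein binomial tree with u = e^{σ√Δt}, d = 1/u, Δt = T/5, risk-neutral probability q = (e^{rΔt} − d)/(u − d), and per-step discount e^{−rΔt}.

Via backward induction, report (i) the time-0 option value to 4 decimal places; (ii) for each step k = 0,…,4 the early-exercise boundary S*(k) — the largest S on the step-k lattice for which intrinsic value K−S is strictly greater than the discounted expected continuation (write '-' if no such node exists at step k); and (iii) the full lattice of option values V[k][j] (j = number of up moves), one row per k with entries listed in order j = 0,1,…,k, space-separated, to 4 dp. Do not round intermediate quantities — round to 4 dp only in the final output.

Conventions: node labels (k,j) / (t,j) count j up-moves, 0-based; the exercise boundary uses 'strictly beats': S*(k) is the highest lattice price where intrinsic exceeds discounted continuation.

Δt=0.32740, u=1.14392, d=0.87418, q=0.49935, disc=e^(-rΔt)=0.99120
k=5 terminal: V=max(K-S,0) → 69.7300 52.1389 29.1199 0.0000 0.0000 0.0000
k=4: j=0 S=65.2151 intr=61.5249 cont=60.4095 V=61.5249[EX]; j=1 S=85.3380 intr=41.4020 cont=40.2866 V=41.4020[EX]; j=2 S=111.6700 intr=15.0700 cont=14.4505 V=15.0700[EX]; j=3 S=146.1271 intr=0.0000 cont=0.0000 V=0.0000[hold]; j=4 S=191.2164 intr=0.0000 cont=0.0000 V=0.0000[hold]  S*(4)=111.6700
k=3: j=0 S=74.6011 intr=52.1389 cont=51.0235 V=52.1389[EX]; j=1 S=97.6201 intr=29.1199 cont=28.0045 V=29.1199[EX]; j=2 S=127.7420 intr=0.0000 cont=7.4784 V=7.4784[hold]; j=3 S=167.1583 intr=0.0000 cont=0.0000 V=0.0000[hold]  S*(3)=97.6201
k=2: j=0 S=85.3380 intr=41.4020 cont=40.2866 V=41.4020[EX]; j=1 S=111.6700 intr=15.0700 cont=18.1520 V=18.1520[hold]; j=2 S=146.1271 intr=0.0000 cont=3.7111 V=3.7111[hold]  S*(2)=85.3380
k=1: j=0 S=97.6201 intr=29.1199 cont=29.5299 V=29.5299[hold]; j=1 S=127.7420 intr=0.0000 cont=10.8446 V=10.8446[hold]  S*(1)=-
k=0: j=0 S=111.6700 intr=15.0700 cont=20.0216 V=20.0216[hold]  S*(0)=-

price = 20.0216
boundary = - - 85.3380 97.6201 111.6700
tree:
20.0216
29.5299 10.8446
41.4020 18.1520 3.7111
52.1389 29.1199 7.4784 0.0000
61.5249 41.4020 15.0700 0.0000 0.0000
69.7300 52.1389 29.1199 0.0000 0.0000 0.0000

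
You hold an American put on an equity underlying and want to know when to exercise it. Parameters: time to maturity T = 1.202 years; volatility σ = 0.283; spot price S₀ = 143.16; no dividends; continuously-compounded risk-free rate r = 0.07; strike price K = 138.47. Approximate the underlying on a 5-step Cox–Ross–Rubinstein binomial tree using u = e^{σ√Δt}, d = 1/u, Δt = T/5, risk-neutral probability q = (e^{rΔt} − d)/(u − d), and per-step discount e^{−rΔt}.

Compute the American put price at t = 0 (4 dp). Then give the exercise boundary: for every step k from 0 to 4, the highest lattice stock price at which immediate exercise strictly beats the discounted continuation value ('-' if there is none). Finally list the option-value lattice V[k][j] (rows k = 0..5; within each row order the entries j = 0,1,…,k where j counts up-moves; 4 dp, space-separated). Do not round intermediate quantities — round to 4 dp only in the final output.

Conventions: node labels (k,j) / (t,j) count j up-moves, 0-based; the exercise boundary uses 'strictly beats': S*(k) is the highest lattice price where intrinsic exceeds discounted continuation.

Δt=0.24040, u=1.14884, d=0.87044, q=0.52632, disc=e^(-rΔt)=0.98331
k=5 terminal: V=max(K-S,0) → 66.9355 44.0557 13.8578 0.0000 0.0000 0.0000
k=4: j=0 S=82.1820 intr=56.2880 cont=53.9773 V=56.2880[EX]; j=1 S=108.4674 intr=30.0026 cont=27.6919 V=30.0026[EX]; j=2 S=143.1600 intr=0.0000 cont=6.4546 V=6.4546[hold]; j=3 S=188.9488 intr=0.0000 cont=0.0000 V=0.0000[hold]; j=4 S=249.3829 intr=0.0000 cont=0.0000 V=0.0000[hold]  S*(4)=108.4674
k=3: j=0 S=94.4143 intr=44.0557 cont=41.7450 V=44.0557[EX]; j=1 S=124.6122 intr=13.8578 cont=17.3149 V=17.3149[hold]; j=2 S=164.4686 intr=0.0000 cont=3.0064 V=3.0064[hold]; j=3 S=217.0728 intr=0.0000 cont=0.0000 V=0.0000[hold]  S*(3)=94.4143
k=2: j=0 S=108.4674 intr=30.0026 cont=29.4811 V=30.0026[EX]; j=1 S=143.1600 intr=0.0000 cont=9.6208 V=9.6208[hold]; j=2 S=188.9488 intr=0.0000 cont=1.4003 V=1.4003[hold]  S*(2)=108.4674
k=1: j=0 S=124.6122 intr=13.8578 cont=18.9535 V=18.9535[hold]; j=1 S=164.4686 intr=0.0000 cont=5.2058 V=5.2058[hold]  S*(1)=-
k=0: j=0 S=143.1600 intr=0.0000 cont=11.5223 V=11.5223[hold]  S*(0)=-

price = 11.5223
boundary = - - 108.4674 94.4143 108.4674
tree:
11.5223
18.9535 5.2058
30.0026 9.6208 1.4003
44.0557 17.3149 3.0064 0.0000
56.2880 30.0026 6.4546 0.0000 0.0000
66.9355 44.0557 13.8578 0.0000 0.0000 0.0000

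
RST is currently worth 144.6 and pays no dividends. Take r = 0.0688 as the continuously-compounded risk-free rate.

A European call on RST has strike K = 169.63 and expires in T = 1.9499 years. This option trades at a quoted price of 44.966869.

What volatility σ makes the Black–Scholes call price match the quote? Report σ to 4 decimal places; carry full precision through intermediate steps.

At σ = 0.5900 the Black–Scholes value reproduces the quote:
σ√T = 0.59·√1.9499 = 0.823869
d₁ = (ln(S/K) + (r+σ²/2)T) / (σ√T) = (ln(144.6/169.63) + (0.0688+0.59²/2)·1.9499) / 0.823869 = (-0.159648 + 0.473533) / 0.823869 = 0.380989
d₂ = d₁ − σ√T = 0.380989 − 0.823869 = -0.442880
e^{−rT} = 0.874456
N(d₁) = 0.648394,  N(d₂) = 0.328926
V = S·N(d₁) − K·e^{−rT}·N(d₂) = 93.757808 − 48.790939 = 44.966869 (equal to the quote); since ∂V/∂σ > 0 for all σ, the implied volatility is unique

sigma = 0.5900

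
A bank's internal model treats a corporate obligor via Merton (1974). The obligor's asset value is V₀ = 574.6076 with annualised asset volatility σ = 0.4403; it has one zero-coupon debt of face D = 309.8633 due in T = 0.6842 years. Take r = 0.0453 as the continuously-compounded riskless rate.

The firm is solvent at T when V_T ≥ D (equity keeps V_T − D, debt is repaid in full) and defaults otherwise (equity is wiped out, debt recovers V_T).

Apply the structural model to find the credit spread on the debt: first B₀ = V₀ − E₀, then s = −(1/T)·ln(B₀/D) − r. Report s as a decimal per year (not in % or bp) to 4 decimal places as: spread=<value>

spread=0.0109

Apply the equity-as-call identities (strike 309.8633, horizon 0.6842 years):
d₁ = [ln(V₀/D) + (r + σ²/2)T] / (σ√T)
   = [ln(574.6076/309.8633) + (0.0453 + 0.5·0.4403²)·0.6842] / (0.4403·√0.6842)
   = [0.617556 + 0.097315] / 0.364200 = 1.962852
d₂ = d₁ − σ√T = 1.962852 − 0.364200 = 1.598652
N(d₁) = 0.975168,  N(d₂) = 0.945051,  e^(−rT) = 0.969481
E₀ = V₀·N(d₁) − D·e^(−rT)·N(d₂)
   = 574.6076·0.975168 − 309.8633·0.969481·0.945051 = 276.439543
B₀ = V₀ − E₀ = 574.6076 − 276.439543 = 298.168057
spread = −(1/T)·ln(B₀/D) − r = −(1/0.6842)·ln(298.168057/309.8633) − 0.0453 = 0.01093203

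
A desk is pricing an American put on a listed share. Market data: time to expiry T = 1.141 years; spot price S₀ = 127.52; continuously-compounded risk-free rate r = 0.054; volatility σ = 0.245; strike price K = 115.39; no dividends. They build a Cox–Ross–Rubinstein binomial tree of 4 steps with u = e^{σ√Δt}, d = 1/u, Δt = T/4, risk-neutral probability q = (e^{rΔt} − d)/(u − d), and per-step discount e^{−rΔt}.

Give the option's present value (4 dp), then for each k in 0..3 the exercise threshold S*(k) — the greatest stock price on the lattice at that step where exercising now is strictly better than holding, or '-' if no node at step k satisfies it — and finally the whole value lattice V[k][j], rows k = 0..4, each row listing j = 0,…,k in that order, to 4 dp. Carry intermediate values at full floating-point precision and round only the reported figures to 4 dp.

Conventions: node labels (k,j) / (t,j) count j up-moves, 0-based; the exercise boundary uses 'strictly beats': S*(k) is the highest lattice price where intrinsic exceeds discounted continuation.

price = 5.6847
boundary = - - - 86.1180
tree:
5.6847
10.2492 1.7470
17.8148 3.7468 0.0000
29.2720 8.0354 0.0000 0.0000
39.8345 17.2328 0.0000 0.0000 0.0000

Δt=0.28525, u=1.13980, d=0.87735, q=0.52648, disc=e^(-rΔt)=0.98471
k=4 terminal: V=max(K-S,0) → 39.8345 17.2328 0.0000 0.0000 0.0000
k=3: j=0 S=86.1180 intr=29.2720 cont=27.5082 V=29.2720[EX]; j=1 S=111.8794 intr=3.5106 cont=8.0354 V=8.0354[hold]; j=2 S=145.3471 intr=0.0000 cont=0.0000 V=0.0000[hold]; j=3 S=188.8264 intr=0.0000 cont=0.0000 V=0.0000[hold]  S*(3)=86.1180
k=2: j=0 S=98.1572 intr=17.2328 cont=17.8148 V=17.8148[hold]; j=1 S=127.5200 intr=0.0000 cont=3.7468 V=3.7468[hold]; j=2 S=165.6664 intr=0.0000 cont=0.0000 V=0.0000[hold]  S*(2)=-
k=1: j=0 S=111.8794 intr=3.5106 cont=10.2492 V=10.2492[hold]; j=1 S=145.3471 intr=0.0000 cont=1.7470 V=1.7470[hold]  S*(1)=-
k=0: j=0 S=127.5200 intr=0.0000 cont=5.6847 V=5.6847[hold]  S*(0)=-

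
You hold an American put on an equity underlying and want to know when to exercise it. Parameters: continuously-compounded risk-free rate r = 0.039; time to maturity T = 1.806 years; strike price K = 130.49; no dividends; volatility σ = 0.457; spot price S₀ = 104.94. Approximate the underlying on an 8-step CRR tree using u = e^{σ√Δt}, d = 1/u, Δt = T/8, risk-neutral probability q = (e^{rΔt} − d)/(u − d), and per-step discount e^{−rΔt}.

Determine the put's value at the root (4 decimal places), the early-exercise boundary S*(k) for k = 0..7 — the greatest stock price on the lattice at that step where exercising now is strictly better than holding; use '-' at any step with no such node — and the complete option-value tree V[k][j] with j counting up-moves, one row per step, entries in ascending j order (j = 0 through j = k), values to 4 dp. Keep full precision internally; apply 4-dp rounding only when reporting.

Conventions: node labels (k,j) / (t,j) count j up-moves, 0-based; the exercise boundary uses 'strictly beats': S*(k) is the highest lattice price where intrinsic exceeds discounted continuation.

Δt=0.22575  u=1.24251  d=0.80482  q=0.46613  discount=0.99123
step 8 (expiry): payoffs max(K−S,0) = 112.0170 101.9708 86.4610 62.5165 25.5500 0.0000 0.0000 0.0000 0.0000
step 7: (k=7,j=0): S=22.9529, K−S=107.5371, hold=106.3933 ⇒ V=107.5371 exercise | (k=7,j=1): S=35.4355, K−S=95.0545, hold=93.9107 ⇒ V=95.0545 exercise | (k=7,j=2): S=54.7065, K−S=75.7835, hold=74.6396 ⇒ V=75.7835 exercise | (k=7,j=3): S=84.4579, K−S=46.0321, hold=44.8882 ⇒ V=46.0321 exercise | (k=7,j=4): S=130.3892, K−S=0.1008, hold=13.5207 ⇒ V=13.5207 continue | (k=7,j=5): S=201.2996, K−S=0.0000, hold=0.0000 ⇒ V=0.0000 continue | (k=7,j=6): S=310.7735, K−S=0.0000, hold=0.0000 ⇒ V=0.0000 continue | (k=7,j=7): S=479.7833, K−S=0.0000, hold=0.0000 ⇒ V=0.0000 continue  boundary S*=84.4579
step 6: (k=6,j=0): S=28.5192, K−S=101.9708, hold=100.8270 ⇒ V=101.9708 exercise | (k=6,j=1): S=44.0290, K−S=86.4610, hold=85.3172 ⇒ V=86.4610 exercise | (k=6,j=2): S=67.9735, K−S=62.5165, hold=61.3726 ⇒ V=62.5165 exercise | (k=6,j=3): S=104.9400, K−S=25.5500, hold=30.6068 ⇒ V=30.6068 continue | (k=6,j=4): S=162.0102, K−S=0.0000, hold=7.1550 ⇒ V=7.1550 continue | (k=6,j=5): S=250.1171, K−S=0.0000, hold=0.0000 ⇒ V=0.0000 continue | (k=6,j=6): S=386.1398, K−S=0.0000, hold=0.0000 ⇒ V=0.0000 continue  boundary S*=67.9735
step 5: (k=5,j=0): S=35.4355, K−S=95.0545, hold=93.9107 ⇒ V=95.0545 exercise | (k=5,j=1): S=54.7065, K−S=75.7835, hold=74.6396 ⇒ V=75.7835 exercise | (k=5,j=2): S=84.4579, K−S=46.0321, hold=47.2247 ⇒ V=47.2247 continue | (k=5,j=3): S=130.3892, K−S=0.1008, hold=19.5027 ⇒ V=19.5027 continue | (k=5,j=4): S=201.2996, K−S=0.0000, hold=3.7863 ⇒ V=3.7863 continue | (k=5,j=5): S=310.7735, K−S=0.0000, hold=0.0000 ⇒ V=0.0000 continue  boundary S*=54.7065
step 4: (k=4,j=0): S=44.0290, K−S=86.4610, hold=85.3172 ⇒ V=86.4610 exercise | (k=4,j=1): S=67.9735, K−S=62.5165, hold=61.9237 ⇒ V=62.5165 exercise | (k=4,j=2): S=104.9400, K−S=25.5500, hold=34.0019 ⇒ V=34.0019 continue | (k=4,j=3): S=162.0102, K−S=0.0000, hold=12.0701 ⇒ V=12.0701 continue | (k=4,j=4): S=250.1171, K−S=0.0000, hold=2.0037 ⇒ V=2.0037 continue  boundary S*=67.9735
step 3: (k=3,j=0): S=54.7065, K−S=75.7835, hold=74.6396 ⇒ V=75.7835 exercise | (k=3,j=1): S=84.4579, K−S=46.0321, hold=48.7934 ⇒ V=48.7934 continue | (k=3,j=2): S=130.3892, K−S=0.1008, hold=23.5703 ⇒ V=23.5703 continue | (k=3,j=3): S=201.2996, K−S=0.0000, hold=7.3131 ⇒ V=7.3131 continue  boundary S*=54.7065
step 2: (k=2,j=0): S=67.9735, K−S=62.5165, hold=62.6485 ⇒ V=62.6485 continue | (k=2,j=1): S=104.9400, K−S=25.5500, hold=36.7115 ⇒ V=36.7115 continue | (k=2,j=2): S=162.0102, K−S=0.0000, hold=15.8521 ⇒ V=15.8521 continue  boundary S*=-
step 1: (k=1,j=0): S=84.4579, K−S=46.0321, hold=50.1152 ⇒ V=50.1152 continue | (k=1,j=1): S=130.3892, K−S=0.1008, hold=26.7517 ⇒ V=26.7517 continue  boundary S*=-
step 0: (k=0,j=0): S=104.9400, K−S=25.5500, hold=38.8809 ⇒ V=38.8809 continue  boundary S*=-

price = 38.8809
boundary = - - - 54.7065 67.9735 54.7065 67.9735 84.4579
tree:
38.8809
50.1152 26.7517
62.6485 36.7115 15.8521
75.7835 48.7934 23.5703 7.3131
86.4610 62.5165 34.0019 12.0701 2.0037
95.0545 75.7835 47.2247 19.5027 3.7863 0.0000
101.9708 86.4610 62.5165 30.6068 7.1550 0.0000 0.0000
107.5371 95.0545 75.7835 46.0321 13.5207 0.0000 0.0000 0.0000
112.0170 101.9708 86.4610 62.5165 25.5500 0.0000 0.0000 0.0000 0.0000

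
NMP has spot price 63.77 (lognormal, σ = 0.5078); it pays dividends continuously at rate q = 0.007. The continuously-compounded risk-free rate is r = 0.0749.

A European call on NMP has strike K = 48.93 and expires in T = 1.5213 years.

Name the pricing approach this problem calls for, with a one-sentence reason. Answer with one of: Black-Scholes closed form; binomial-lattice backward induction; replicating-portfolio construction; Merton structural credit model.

framework: Black-Scholes closed form

Key observation: a European-exercise option on NMP struck at 48.93 — a GBM underlying with constant parameters — admits an analytic price: the data contain no early exercise, no discrete tree, no debt structure.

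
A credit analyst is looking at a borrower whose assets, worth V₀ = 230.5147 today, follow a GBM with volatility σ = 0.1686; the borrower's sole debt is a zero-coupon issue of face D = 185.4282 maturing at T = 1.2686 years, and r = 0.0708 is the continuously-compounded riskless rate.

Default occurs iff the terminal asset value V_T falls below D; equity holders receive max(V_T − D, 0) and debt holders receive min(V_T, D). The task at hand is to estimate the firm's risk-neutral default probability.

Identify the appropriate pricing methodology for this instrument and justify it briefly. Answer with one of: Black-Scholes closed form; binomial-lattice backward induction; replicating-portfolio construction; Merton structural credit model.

Key observation: the asked-for credit quantity lives on the firm's capital structure — asset value, asset volatility, debt face 185.4282 — which is the structural model's domain.

framework: Merton structural credit model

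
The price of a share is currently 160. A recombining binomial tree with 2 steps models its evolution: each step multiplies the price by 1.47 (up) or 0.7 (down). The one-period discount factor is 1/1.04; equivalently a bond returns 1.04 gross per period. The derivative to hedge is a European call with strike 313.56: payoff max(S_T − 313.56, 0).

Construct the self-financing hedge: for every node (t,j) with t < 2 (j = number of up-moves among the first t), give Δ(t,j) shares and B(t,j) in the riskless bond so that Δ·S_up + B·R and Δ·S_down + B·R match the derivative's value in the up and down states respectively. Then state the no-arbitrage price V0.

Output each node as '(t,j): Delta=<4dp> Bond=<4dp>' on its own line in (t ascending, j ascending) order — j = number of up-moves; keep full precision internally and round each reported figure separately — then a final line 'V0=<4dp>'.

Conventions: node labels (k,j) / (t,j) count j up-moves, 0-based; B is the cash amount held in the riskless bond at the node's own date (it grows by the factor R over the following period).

No-arbitrage ⇒ martingale measure with p* = (R−d)/(u−d) = 0.4416.
At maturity the claim pays: V(2,0)=0.0000, V(2,1)=0.0000, V(2,2)=32.1840
  t=1,j=0: stock 112.0000 → up 164.6400 (V=0.0000), down 78.4000 (V=0.0000). Price 0.0000; hedge Δ=0.0000, bond B=0.0000.
  t=1,j=1: stock 235.2000 → up 345.7440 (V=32.1840), down 164.6400 (V=0.0000). Price 13.6645; hedge Δ=0.1777, bond B=-28.1329.
  t=0,j=0: stock 160.0000 → up 235.2000 (V=13.6645), down 112.0000 (V=0.0000). Price 5.8016; hedge Δ=0.1109, bond B=-11.9445.
Verification: the root portfolio costs Δ(0,0)·S0 + B(0,0) = 5.8016, matching V0.

(0,0): Delta=0.1109 Bond=-11.9445
(1,0): Delta=0.0000 Bond=0.0000
(1,1): Delta=0.1777 Bond=-28.1329
V0=5.8016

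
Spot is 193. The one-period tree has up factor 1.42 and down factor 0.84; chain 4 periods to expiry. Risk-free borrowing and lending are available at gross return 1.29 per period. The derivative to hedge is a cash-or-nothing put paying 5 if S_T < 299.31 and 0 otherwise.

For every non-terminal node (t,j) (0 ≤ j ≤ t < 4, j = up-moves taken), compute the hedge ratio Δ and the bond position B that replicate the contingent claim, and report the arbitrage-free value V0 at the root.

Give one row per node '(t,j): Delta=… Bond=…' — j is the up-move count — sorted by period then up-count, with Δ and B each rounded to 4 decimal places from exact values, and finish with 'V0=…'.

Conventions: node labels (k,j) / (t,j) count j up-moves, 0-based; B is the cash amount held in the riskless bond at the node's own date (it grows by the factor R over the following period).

Under the risk-neutral measure, an up-move has probability p* = (R−d)/(u−d) = 0.7759 and values discount at R = 1.29.
Expiry values: V(4,0)=5.0000, V(4,1)=5.0000, V(4,2)=5.0000, V(4,3)=0.0000, V(4,4)=0.0000
(3,0): S=114.3919. Δ = (V_up−V_dn)/(S_up−S_dn) = (5.0000−5.0000)/(162.4365−96.0892) = 0.0000. V = [p*·5.0000 + (1−p*)·5.0000]/1.29 = 3.8760. B = V − Δ·S = 3.8760.
(3,1): S=193.3767. Δ = (V_up−V_dn)/(S_up−S_dn) = (5.0000−5.0000)/(274.5950−162.4365) = 0.0000. V = [p*·5.0000 + (1−p*)·5.0000]/1.29 = 3.8760. B = V − Δ·S = 3.8760.
(3,2): S=326.8988. Δ = (V_up−V_dn)/(S_up−S_dn) = (0.0000−5.0000)/(464.1963−274.5950) = -0.0264. V = [p*·0.0000 + (1−p*)·5.0000]/1.29 = 0.8688. B = V − Δ·S = 9.4894.
(3,3): S=552.6146. Δ = (V_up−V_dn)/(S_up−S_dn) = (0.0000−0.0000)/(784.7127−464.1963) = 0.0000. V = [p*·0.0000 + (1−p*)·0.0000]/1.29 = 0.0000. B = V − Δ·S = 0.0000.
(2,0): S=136.1808. Δ = (V_up−V_dn)/(S_up−S_dn) = (3.8760−3.8760)/(193.3767−114.3919) = 0.0000. V = [p*·3.8760 + (1−p*)·3.8760]/1.29 = 3.0046. B = V − Δ·S = 3.0046.
(2,1): S=230.2104. Δ = (V_up−V_dn)/(S_up−S_dn) = (0.8688−3.8760)/(326.8988−193.3767) = -0.0225. V = [p*·0.8688 + (1−p*)·3.8760]/1.29 = 1.1960. B = V − Δ·S = 6.3808.
(2,2): S=389.1652. Δ = (V_up−V_dn)/(S_up−S_dn) = (0.0000−0.8688)/(552.6146−326.8988) = -0.0038. V = [p*·0.0000 + (1−p*)·0.8688]/1.29 = 0.1509. B = V − Δ·S = 1.6488.
(1,0): S=162.1200. Δ = (V_up−V_dn)/(S_up−S_dn) = (1.1960−3.0046)/(230.2104−136.1808) = -0.0192. V = [p*·1.1960 + (1−p*)·3.0046]/1.29 = 1.2414. B = V − Δ·S = 4.3598.
(1,1): S=274.0600. Δ = (V_up−V_dn)/(S_up−S_dn) = (0.1509−1.1960)/(389.1652−230.2104) = -0.0066. V = [p*·0.1509 + (1−p*)·1.1960]/1.29 = 0.2986. B = V − Δ·S = 2.1003.
(0,0): S=193.0000. Δ = (V_up−V_dn)/(S_up−S_dn) = (0.2986−1.2414)/(274.0600−162.1200) = -0.0084. V = [p*·0.2986 + (1−p*)·1.2414]/1.29 = 0.3953. B = V − Δ·S = 2.0207.
Check: Δ(0,0)·S0 + B(0,0) = 0.3953 = V0.

(0,0): Delta=-0.0084 Bond=2.0207
(1,0): Delta=-0.0192 Bond=4.3598
(1,1): Delta=-0.0066 Bond=2.1003
(2,0): Delta=0.0000 Bond=3.0046
(2,1): Delta=-0.0225 Bond=6.3808
(2,2): Delta=-0.0038 Bond=1.6488
(3,0): Delta=0.0000 Bond=3.8760
(3,1): Delta=0.0000 Bond=3.8760
(3,2): Delta=-0.0264 Bond=9.4894
(3,3): Delta=0.0000 Bond=0.0000
V0=0.3953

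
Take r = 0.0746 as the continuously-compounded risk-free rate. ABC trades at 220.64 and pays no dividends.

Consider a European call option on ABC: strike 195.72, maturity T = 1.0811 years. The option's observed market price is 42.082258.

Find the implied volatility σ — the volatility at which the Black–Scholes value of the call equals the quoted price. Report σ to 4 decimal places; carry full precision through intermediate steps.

At σ = 0.1639 the Black–Scholes value reproduces the quote:
σ√T = 0.1639·√1.0811 = 0.170417
d₁ = (ln(S/K) + (r+σ²/2)T) / (σ√T) = (ln(220.64/195.72) + (0.0746+0.1639²/2)·1.0811) / 0.170417 = (0.119847 + 0.095171) / 0.170417 = 1.261722
d₂ = d₁ − σ√T = 1.261722 − 0.170417 = 1.091305
e^{−rT} = 0.922516
N(d₁) = 0.896476,  N(d₂) = 0.862431
V = S·N(d₁) − K·e^{−rT}·N(d₂) = 197.798360 − 155.716102 = 42.082258 (equal to the quote); since ∂V/∂σ > 0 for all σ, the implied volatility is unique

sigma = 0.1639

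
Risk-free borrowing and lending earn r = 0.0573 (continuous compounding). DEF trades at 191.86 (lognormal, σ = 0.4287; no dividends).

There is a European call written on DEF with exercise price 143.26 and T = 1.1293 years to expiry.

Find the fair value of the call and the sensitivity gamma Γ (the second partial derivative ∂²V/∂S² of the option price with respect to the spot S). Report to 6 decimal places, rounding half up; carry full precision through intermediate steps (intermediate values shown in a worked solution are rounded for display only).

price = 66.493257
Γ = 0.002738

σ√T = 0.4287·√1.1293 = 0.455573
d₁ = (ln(S/K) + (r+σ²/2)T) / (σ√T) = (ln(191.86/143.26) + (0.0573+0.4287²/2)·1.1293) / 0.455573 = (0.292105 + 0.168482) / 0.455573 = 1.011006
d₂ = d₁ − σ√T = 1.011006 − 0.455573 = 0.555433
e^{−rT} = 0.937340
N(d₁) = 0.843993,  N(d₂) = 0.710701
Call price V = S·N(d₁) − K·e^{−rT}·N(d₂) = 161.928530 − 95.435273 = 66.493257
φ(d₁) = (1/√(2π))·e^{−d₁²/2} = 0.239308
Γ = φ(d₁) / (S·σ·√T) = 0.002738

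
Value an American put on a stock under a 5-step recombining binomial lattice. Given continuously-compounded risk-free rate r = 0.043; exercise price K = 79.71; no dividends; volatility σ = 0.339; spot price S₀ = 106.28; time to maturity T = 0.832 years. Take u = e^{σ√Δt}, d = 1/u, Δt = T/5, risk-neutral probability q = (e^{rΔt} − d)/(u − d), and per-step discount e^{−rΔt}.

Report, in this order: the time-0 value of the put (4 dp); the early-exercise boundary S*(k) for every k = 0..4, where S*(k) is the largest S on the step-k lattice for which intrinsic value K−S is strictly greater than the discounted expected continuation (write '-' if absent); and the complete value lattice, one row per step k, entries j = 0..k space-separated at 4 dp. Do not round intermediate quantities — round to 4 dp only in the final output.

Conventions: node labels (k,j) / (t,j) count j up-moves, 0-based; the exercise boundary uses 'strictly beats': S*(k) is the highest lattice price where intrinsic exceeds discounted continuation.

price = 2.4170
boundary = - - - - 61.1259
tree:
2.4170
4.1879 0.6191
7.1083 1.2260 0.0000
11.7304 2.4277 0.0000 0.0000
18.5841 4.8071 0.0000 0.0000 0.0000
26.4785 9.5189 0.0000 0.0000 0.0000 0.0000

params: Δt=0.16640 u=1.14830 d=0.87085 q=0.49136 e^(-rΔt)=0.99287
t_5 payoffs: 26.4785 9.5189 0.0000 0.0000 0.0000 0.0000
t_4: node(4,0) S=61.1259 payoff=18.5841 vs cont=18.0158 → 18.5841 [stop]  node(4,1) S=80.6006 payoff=0.0000 vs cont=4.8071 → 4.8071 [wait]  node(4,2) S=106.2800 payoff=0.0000 vs cont=0.0000 → 0.0000 [wait]  node(4,3) S=140.1408 payoff=0.0000 vs cont=0.0000 → 0.0000 [wait]  node(4,4) S=184.7898 payoff=0.0000 vs cont=0.0000 → 0.0000 [wait]  ⇒ S*(4)=61.1259
t_3: node(3,0) S=70.1911 payoff=9.5189 vs cont=11.7304 → 11.7304 [wait]  node(3,1) S=92.5539 payoff=0.0000 vs cont=2.4277 → 2.4277 [wait]  node(3,2) S=122.0417 payoff=0.0000 vs cont=0.0000 → 0.0000 [wait]  node(3,3) S=160.9242 payoff=0.0000 vs cont=0.0000 → 0.0000 [wait]  ⇒ S*(3)=-
t_2: node(2,0) S=80.6006 payoff=0.0000 vs cont=7.1083 → 7.1083 [wait]  node(2,1) S=106.2800 payoff=0.0000 vs cont=1.2260 → 1.2260 [wait]  node(2,2) S=140.1408 payoff=0.0000 vs cont=0.0000 → 0.0000 [wait]  ⇒ S*(2)=-
t_1: node(1,0) S=92.5539 payoff=0.0000 vs cont=4.1879 → 4.1879 [wait]  node(1,1) S=122.0417 payoff=0.0000 vs cont=0.6191 → 0.6191 [wait]  ⇒ S*(1)=-
t_0: node(0,0) S=106.2800 payoff=0.0000 vs cont=2.4170 → 2.4170 [wait]  ⇒ S*(0)=-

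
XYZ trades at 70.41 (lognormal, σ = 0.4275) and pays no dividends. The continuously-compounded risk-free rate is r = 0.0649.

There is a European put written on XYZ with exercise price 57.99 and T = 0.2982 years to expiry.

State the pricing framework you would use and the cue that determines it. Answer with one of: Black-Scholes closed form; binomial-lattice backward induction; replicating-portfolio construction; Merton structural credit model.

Key observation: the instrument is a plain European put (strike 57.99) on a lognormal asset; the exact continuous-time formula applies directly.

framework: Black-Scholes closed form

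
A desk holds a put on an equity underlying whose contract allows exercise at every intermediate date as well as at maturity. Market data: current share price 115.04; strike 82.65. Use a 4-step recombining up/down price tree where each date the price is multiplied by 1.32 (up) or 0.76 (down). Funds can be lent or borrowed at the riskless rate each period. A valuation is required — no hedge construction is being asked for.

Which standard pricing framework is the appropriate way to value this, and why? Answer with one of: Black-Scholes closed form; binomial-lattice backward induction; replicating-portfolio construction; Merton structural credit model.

Key observation: an American put (K = 82.65, S₀ = 115.04) on a 4-date tree has no closed form — the optimal stopping decision is embedded and must be resolved recursively from expiry.

framework: binomial-lattice backward induction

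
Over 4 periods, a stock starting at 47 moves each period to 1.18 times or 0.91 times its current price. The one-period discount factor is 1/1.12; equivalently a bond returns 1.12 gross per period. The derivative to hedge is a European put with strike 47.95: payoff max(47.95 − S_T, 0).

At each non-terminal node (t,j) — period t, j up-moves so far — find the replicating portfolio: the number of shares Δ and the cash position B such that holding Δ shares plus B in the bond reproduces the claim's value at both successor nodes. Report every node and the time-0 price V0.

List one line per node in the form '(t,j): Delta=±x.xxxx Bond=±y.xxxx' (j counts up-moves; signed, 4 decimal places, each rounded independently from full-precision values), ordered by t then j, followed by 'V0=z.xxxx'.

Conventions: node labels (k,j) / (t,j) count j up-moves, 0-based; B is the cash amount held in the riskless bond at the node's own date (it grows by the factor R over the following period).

No-arbitrage ⇒ martingale measure with p* = (R−d)/(u−d) = 0.7778.
At maturity the claim pays: V(4,0)=15.7198, V(4,1)=6.1570, V(4,2)=0.0000, V(4,3)=0.0000, V(4,4)=0.0000
Node (3,0) S=35.4178: V=(p*·6.1570+(1−p*)·15.7198)/1.12=7.3947; Δ=(6.1570−15.7198)/(41.7930−32.2302)=-1.0000; B=V−Δ·S=42.8125
Node (3,1) S=45.9264: V=(p*·0.0000+(1−p*)·6.1570)/1.12=1.2216; Δ=(0.0000−6.1570)/(54.1932−41.7930)=-0.4965; B=V−Δ·S=24.0251
Node (3,2) S=59.5529: V=(p*·0.0000+(1−p*)·0.0000)/1.12=0.0000; Δ=(0.0000−0.0000)/(70.2725−54.1932)=0.0000; B=V−Δ·S=0.0000
Node (3,3) S=77.2225: V=(p*·0.0000+(1−p*)·0.0000)/1.12=0.0000; Δ=(0.0000−0.0000)/(91.1226−70.2725)=0.0000; B=V−Δ·S=0.0000
Node (2,0) S=38.9207: V=(p*·1.2216+(1−p*)·7.3947)/1.12=2.3155; Δ=(1.2216−7.3947)/(45.9264−35.4178)=-0.5874; B=V−Δ·S=25.1787
Node (2,1) S=50.4686: V=(p*·0.0000+(1−p*)·1.2216)/1.12=0.2424; Δ=(0.0000−1.2216)/(59.5529−45.9264)=-0.0896; B=V−Δ·S=4.7669
Node (2,2) S=65.4428: V=(p*·0.0000+(1−p*)·0.0000)/1.12=0.0000; Δ=(0.0000−0.0000)/(77.2225−59.5529)=0.0000; B=V−Δ·S=0.0000
Node (1,0) S=42.7700: V=(p*·0.2424+(1−p*)·2.3155)/1.12=0.6278; Δ=(0.2424−2.3155)/(50.4686−38.9207)=-0.1795; B=V−Δ·S=8.3061
Node (1,1) S=55.4600: V=(p*·0.0000+(1−p*)·0.2424)/1.12=0.0481; Δ=(0.0000−0.2424)/(65.4428−50.4686)=-0.0162; B=V−Δ·S=0.9458
Node (0,0) S=47.0000: V=(p*·0.0481+(1−p*)·0.6278)/1.12=0.1580; Δ=(0.0481−0.6278)/(55.4600−42.7700)=-0.0457; B=V−Δ·S=2.3049
Verification: the root portfolio costs Δ(0,0)·S0 + B(0,0) = 0.1580, matching V0.

(0,0): Delta=-0.0457 Bond=2.3049
(1,0): Delta=-0.1795 Bond=8.3061
(1,1): Delta=-0.0162 Bond=0.9458
(2,0): Delta=-0.5874 Bond=25.1787
(2,1): Delta=-0.0896 Bond=4.7669
(2,2): Delta=0.0000 Bond=0.0000
(3,0): Delta=-1.0000 Bond=42.8125
(3,1): Delta=-0.4965 Bond=24.0251
(3,2): Delta=0.0000 Bond=0.0000
(3,3): Delta=0.0000 Bond=0.0000
V0=0.1580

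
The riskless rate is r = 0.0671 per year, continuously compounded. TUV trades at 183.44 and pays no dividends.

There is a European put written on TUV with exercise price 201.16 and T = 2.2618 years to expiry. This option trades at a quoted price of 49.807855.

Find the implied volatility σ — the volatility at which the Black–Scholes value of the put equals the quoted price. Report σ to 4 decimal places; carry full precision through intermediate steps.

sigma = 0.5278

At σ = 0.5278 the Black–Scholes value reproduces the quote:
σ√T = 0.5278·√2.2618 = 0.793773
d₁ = (ln(S/K) + (r+σ²/2)T) / (σ√T) = (ln(183.44/201.16) + (0.0671+0.5278²/2)·2.2618) / 0.793773 = (-0.092213 + 0.466805) / 0.793773 = 0.471913
d₂ = d₁ − σ√T = 0.471913 − 0.793773 = -0.321860
e^{−rT} = 0.859189
N(−d₁) = 0.318494,  N(−d₂) = 0.626221
V = K·e^{−rT}·N(−d₂) − S·N(−d₁) = 108.232485 − 58.424630 = 49.807855 (the observed quote) — the price is monotone increasing in volatility, hence this σ is the only solution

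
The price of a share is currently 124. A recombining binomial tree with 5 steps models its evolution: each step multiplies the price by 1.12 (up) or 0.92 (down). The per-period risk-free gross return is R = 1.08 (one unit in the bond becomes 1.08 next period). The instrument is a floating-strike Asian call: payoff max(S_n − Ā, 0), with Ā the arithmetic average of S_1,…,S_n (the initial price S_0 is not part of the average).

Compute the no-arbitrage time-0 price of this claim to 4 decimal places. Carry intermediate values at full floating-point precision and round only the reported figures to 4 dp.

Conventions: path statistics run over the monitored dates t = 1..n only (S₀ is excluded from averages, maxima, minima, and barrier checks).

With p* = (R−d)/(u−d) = 0.8000, sum probability × payoff across the paths and divide by R^5.
Enumerate all 2^5 = 32 price paths (U = up ×1.12, D = down ×0.92); each path with k up-moves has probability p*^k·(1−p*)^(5−k).
DDDDD: Ā=97.2299, payoff=0.0000, prob=0.000320
UDDDD: Ā=118.3669, payoff=0.0000, prob=0.001280
DUDDD: Ā=113.4069, payoff=0.0000, prob=0.001280
UUDDD: Ā=138.0606, payoff=0.0000, prob=0.005120
DDUDD: Ā=108.8437, payoff=0.0000, prob=0.001280
UDUDD: Ā=132.5054, payoff=0.0000, prob=0.005120
DUUDD: Ā=127.5454, payoff=0.0000, prob=0.005120
UUUDD: Ā=155.2726, payoff=0.0000, prob=0.020480
DDDUD: Ā=104.6456, payoff=0.0000, prob=0.001280
UDDUD: Ā=127.3946, payoff=0.0000, prob=0.005120
DUDUD: Ā=122.4346, payoff=0.0000, prob=0.005120
UUDUD: Ā=149.0508, payoff=0.0000, prob=0.020480
DDUUD: Ā=117.8714, payoff=3.2501, prob=0.005120
UDUUD: Ā=143.4956, payoff=3.9567, prob=0.020480
DUUUD: Ā=138.5356, payoff=8.9167, prob=0.020480
UUUUD: Ā=168.6520, payoff=10.8551, prob=0.081920
DDDDU: Ā=100.7833, payoff=0.0000, prob=0.001280
UDDDU: Ā=122.6927, payoff=0.0000, prob=0.005120
DUDDU: Ā=117.7327, payoff=3.3888, prob=0.005120
UUDDU: Ā=143.3267, payoff=4.1255, prob=0.020480
DDUDU: Ā=113.1695, payoff=7.9520, prob=0.005120
UDUDU: Ā=137.7715, payoff=9.6807, prob=0.020480
DUUDU: Ā=132.8115, payoff=14.6407, prob=0.020480
UUUDU: Ā=161.6836, payoff=17.8235, prob=0.081920
DDDUU: Ā=108.9713, payoff=12.1502, prob=0.005120
UDDUU: Ā=132.6607, payoff=14.7915, prob=0.020480
DUDUU: Ā=127.7007, payoff=19.7515, prob=0.020480
UUDUU: Ā=155.4618, payoff=24.0453, prob=0.081920
DDUUU: Ā=123.1375, payoff=24.3147, prob=0.020480
UDUUU: Ā=149.9066, payoff=29.6005, prob=0.081920
DUUUU: Ā=144.9466, payoff=34.5605, prob=0.081920
UUUUU: Ā=176.4567, payoff=42.0737, prob=0.327680
Price = Σ prob·payoff / R^5 = 25.550478 / 1.469328 = 17.3892

price = 17.3892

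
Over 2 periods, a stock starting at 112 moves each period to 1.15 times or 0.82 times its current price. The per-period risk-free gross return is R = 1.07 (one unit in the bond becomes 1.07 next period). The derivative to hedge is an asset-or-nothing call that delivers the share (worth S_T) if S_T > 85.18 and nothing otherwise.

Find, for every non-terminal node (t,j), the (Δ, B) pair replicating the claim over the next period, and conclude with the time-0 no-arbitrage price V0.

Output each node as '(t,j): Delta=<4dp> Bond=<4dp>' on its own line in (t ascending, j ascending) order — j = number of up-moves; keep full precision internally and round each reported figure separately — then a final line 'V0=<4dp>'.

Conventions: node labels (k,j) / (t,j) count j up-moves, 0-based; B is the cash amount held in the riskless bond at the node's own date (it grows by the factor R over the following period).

(0,0): Delta=1.4616 Bond=-55.5697
(1,0): Delta=3.4848 Bond=-245.2708
(1,1): Delta=1.0000 Bond=0.0000
V0=108.1343

Arbitrage-free pricing uses the up-move probability p* = (R−d)/(u−d) = 0.7576, discounting each step at R = 1.07.
Expiry values: V(2,0)=0.0000, V(2,1)=105.6160, V(2,2)=148.1200
Node (1,0) S=91.8400: V=(p*·105.6160+(1−p*)·0.0000)/1.07=74.7777; Δ=(105.6160−0.0000)/(105.6160−75.3088)=3.4848; B=V−Δ·S=-245.2708
Node (1,1) S=128.8000: V=(p*·148.1200+(1−p*)·105.6160)/1.07=128.8000; Δ=(148.1200−105.6160)/(148.1200−105.6160)=1.0000; B=V−Δ·S=0.0000
Node (0,0) S=112.0000: V=(p*·128.8000+(1−p*)·74.7777)/1.07=108.1343; Δ=(128.8000−74.7777)/(128.8000−91.8400)=1.4616; B=V−Δ·S=-55.5697
Check: Δ(0,0)·S0 + B(0,0) = 108.1343 = V0.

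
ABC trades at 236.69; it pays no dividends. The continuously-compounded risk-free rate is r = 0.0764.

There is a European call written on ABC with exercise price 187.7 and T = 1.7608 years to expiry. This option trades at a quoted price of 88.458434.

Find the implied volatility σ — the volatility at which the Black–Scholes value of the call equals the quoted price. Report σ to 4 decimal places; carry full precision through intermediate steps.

sigma = 0.4119

At σ = 0.4119 the Black–Scholes value reproduces the quote:
σ√T = 0.4119·√1.7608 = 0.546571
d₁ = (ln(S/K) + (r+σ²/2)T) / (σ√T) = (ln(236.69/187.7) + (0.0764+0.4119²/2)·1.7608) / 0.546571 = (0.231906 + 0.283895) / 0.546571 = 0.943704
d₂ = d₁ − σ√T = 0.943704 − 0.546571 = 0.397133
e^{−rT} = 0.874131
N(d₁) = 0.827340,  N(d₂) = 0.654365
V = S·N(d₁) − K·e^{−rT}·N(d₂) = 195.822997 − 107.364564 = 88.458434 (the quoted price), and the Black–Scholes price is strictly increasing in σ, so σ is unique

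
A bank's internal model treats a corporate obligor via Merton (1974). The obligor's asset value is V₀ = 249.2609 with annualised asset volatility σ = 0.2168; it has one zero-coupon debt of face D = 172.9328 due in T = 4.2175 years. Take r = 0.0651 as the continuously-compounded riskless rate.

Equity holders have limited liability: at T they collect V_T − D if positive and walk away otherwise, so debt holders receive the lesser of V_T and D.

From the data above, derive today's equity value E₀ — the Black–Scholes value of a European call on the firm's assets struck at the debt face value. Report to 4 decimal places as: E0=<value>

E0=120.5177

With assets at 249.2609 and a single debt payment of 172.9328 at 4.2175 years:
d₁ = [ln(V₀/D) + (r + σ²/2)T] / (σ√T)
   = [ln(249.2609/172.9328) + (0.0651 + 0.5·0.2168²)·4.2175] / (0.2168·√4.2175)
   = [0.365597 + 0.373675] / 0.445232 = 1.660419
d₂ = d₁ − σ√T = 1.660419 − 0.445232 = 1.215186
N(d₁) = 0.951585,  N(d₂) = 0.887852,  e^(−rT) = 0.759907
E₀ = V₀·N(d₁) − D·e^(−rT)·N(d₂)
   = 249.2609·0.951585 − 172.9328·0.759907·0.887852 = 120.517687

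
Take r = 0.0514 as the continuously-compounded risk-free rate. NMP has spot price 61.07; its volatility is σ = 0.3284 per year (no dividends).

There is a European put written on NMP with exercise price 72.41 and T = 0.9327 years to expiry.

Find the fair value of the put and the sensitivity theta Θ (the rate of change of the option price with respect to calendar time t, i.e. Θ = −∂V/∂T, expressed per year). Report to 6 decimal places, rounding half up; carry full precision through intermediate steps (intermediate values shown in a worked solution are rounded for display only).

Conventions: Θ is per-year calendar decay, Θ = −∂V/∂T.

σ√T = 0.3284·√0.9327 = 0.317157
d₁ = (ln(S/K) + (r+σ²/2)T) / (σ√T) = (ln(61.07/72.41) + (0.0514+0.3284²/2)·0.9327) / 0.317157 = (-0.170324 + 0.098235) / 0.317157 = -0.227296
d₂ = d₁ − σ√T = -0.227296 − 0.317157 = -0.544453
e^{−rT} = 0.953190
N(−d₁) = 0.589903,  N(−d₂) = 0.706935
Put price V = K·e^{−rT}·N(−d₂) − S·N(−d₁) = 48.793026 − 36.025400 = 12.767626
φ(d₁) = (1/√(2π))·e^{−d₁²/2} = 0.388769
Θ = −S·φ(d₁)·σ/(2√T) + r·K·e^{−rT}·N(−d₂) = −4.036654 + 2.507962 = -1.528692

price = 12.767626
Θ = -1.528692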